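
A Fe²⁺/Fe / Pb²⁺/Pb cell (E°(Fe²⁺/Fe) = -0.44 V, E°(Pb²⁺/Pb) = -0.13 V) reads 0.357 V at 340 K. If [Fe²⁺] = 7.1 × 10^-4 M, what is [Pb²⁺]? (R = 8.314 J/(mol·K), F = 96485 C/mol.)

From the Nernst equation, ln Q = nF(E° − E)/RT = 2×96485×(0.31 − 0.357)/(8.314×340) = -3.208, so Q = 0.0404.
With Q = [Fe²⁺]/[Pb²⁺] and the known concentrations, [Pb²⁺] in the denominator gives [Pb²⁺] = 0.018 M.

0.018 M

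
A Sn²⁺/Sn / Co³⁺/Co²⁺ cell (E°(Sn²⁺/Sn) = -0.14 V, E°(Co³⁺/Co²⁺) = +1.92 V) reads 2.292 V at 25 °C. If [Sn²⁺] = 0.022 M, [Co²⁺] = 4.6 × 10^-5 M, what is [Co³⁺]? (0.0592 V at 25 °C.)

0.057 M

From the Nernst equation, log Q = n(E° − E)/0.0592 = 2(2.06 − 2.292)/0.0592 = -7.838, so Q = 1.45 × 10^-8.
With Q = [Sn²⁺]·[Co²⁺]^2/[Co³⁺]^2 and the known concentrations, [Co³⁺]^2 in the denominator gives [Co³⁺] = 0.057 M.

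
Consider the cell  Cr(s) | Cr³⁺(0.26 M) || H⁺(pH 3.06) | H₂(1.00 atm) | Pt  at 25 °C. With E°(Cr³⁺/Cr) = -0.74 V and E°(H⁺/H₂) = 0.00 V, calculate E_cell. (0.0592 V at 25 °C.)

0.57 V

The hydrogen couple is the cathode, so E°_cell = 0.74 V; n = 6.
[H⁺] = 10^(−3.06) = 8.7 × 10^-4 M, and Q = [Cr³⁺]^2·P(H₂)^3 / [H⁺]^6 = 1.55 × 10^17.
E = E° − (0.0592/6) log Q = 0.74 − (0.0592/6)(17.190) = 0.570 V.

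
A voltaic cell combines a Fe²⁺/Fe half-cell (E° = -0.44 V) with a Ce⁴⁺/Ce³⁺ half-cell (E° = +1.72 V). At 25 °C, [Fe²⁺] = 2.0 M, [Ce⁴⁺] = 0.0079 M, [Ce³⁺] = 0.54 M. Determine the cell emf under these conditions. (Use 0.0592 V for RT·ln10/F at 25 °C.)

2.04 V

The Ce⁴⁺/Ce³⁺ couple has the higher reduction potential and acts as the cathode, so E°_cell = +1.72 − (-0.44) = 2.16 V.
Balancing electrons gives n = 2; the reaction quotient is Q = [Fe²⁺]·[Ce³⁺]^2/[Ce⁴⁺]^2 = 9340.
At 25 °C, E = E° − (0.0592/n) log Q = 2.16 − (0.0592/2)(3.971) = 2.160 − 0.118 = 2.042 V.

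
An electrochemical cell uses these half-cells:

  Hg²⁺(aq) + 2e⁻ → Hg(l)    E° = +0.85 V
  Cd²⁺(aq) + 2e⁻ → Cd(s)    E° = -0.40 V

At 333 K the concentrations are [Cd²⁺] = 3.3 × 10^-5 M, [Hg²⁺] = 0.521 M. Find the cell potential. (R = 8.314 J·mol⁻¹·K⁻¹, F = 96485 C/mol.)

The Hg²⁺/Hg couple has the higher reduction potential and acts as the cathode, so E°_cell = +0.85 − (-0.40) = 1.25 V.
Balancing electrons gives n = 2; the reaction quotient is Q = [Cd²⁺]/[Hg²⁺] = 6.33 × 10^-5.
E = E° − (RT/nF) ln Q = 1.25 − (8.314×333)/(2×96485) × (-9.667) = 1.250 + 0.139 = 1.389 V.

1.39 V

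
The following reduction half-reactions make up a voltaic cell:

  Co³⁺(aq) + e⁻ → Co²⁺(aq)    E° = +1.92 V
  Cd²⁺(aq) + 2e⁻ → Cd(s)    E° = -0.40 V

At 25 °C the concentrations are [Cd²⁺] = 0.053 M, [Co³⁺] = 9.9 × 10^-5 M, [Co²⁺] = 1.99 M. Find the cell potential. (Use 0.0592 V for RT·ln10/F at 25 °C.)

The Co³⁺/Co²⁺ couple has the higher reduction potential and acts as the cathode, so E°_cell = +1.92 − (-0.40) = 2.32 V.
Balancing electrons gives n = 2; the reaction quotient is Q = [Cd²⁺]·[Co²⁺]^2/[Co³⁺]^2 = 2.14 × 10^7.
At 25 °C, E = E° − (0.0592/n) log Q = 2.32 − (0.0592/2)(7.331) = 2.320 − 0.217 = 2.103 V.

2.10 V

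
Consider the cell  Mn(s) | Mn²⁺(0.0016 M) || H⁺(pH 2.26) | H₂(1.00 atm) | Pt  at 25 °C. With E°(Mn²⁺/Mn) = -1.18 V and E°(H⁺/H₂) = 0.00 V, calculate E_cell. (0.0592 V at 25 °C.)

1.13 V

The hydrogen couple is the cathode, so E°_cell = 1.18 V; n = 2.
[H⁺] = 10^(−2.26) = 0.0055 M, and Q = [Mn²⁺]·P(H₂) / [H⁺]^2 = 53.0.
E = E° − (0.0592/2) log Q = 1.18 − (0.0592/2)(1.724) = 1.129 V.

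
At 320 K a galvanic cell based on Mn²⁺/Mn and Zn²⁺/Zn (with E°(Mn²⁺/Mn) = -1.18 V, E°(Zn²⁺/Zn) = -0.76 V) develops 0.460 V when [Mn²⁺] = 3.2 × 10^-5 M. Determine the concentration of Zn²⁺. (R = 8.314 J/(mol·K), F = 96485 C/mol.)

5.8 × 10^-4 M

From the Nernst equation, ln Q = nF(E° − E)/RT = 2×96485×(0.42 − 0.460)/(8.314×320) = -2.901, so Q = 0.0550.
With Q = [Mn²⁺]/[Zn²⁺] and the known concentrations, [Zn²⁺] in the denominator gives [Zn²⁺] = 5.8 × 10^-4 M.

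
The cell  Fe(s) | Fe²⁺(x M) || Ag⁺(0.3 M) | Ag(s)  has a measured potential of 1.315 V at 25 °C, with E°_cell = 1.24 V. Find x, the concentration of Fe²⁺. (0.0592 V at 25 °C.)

2.6 × 10^-4 M

From the Nernst equation, log Q = n(E° − E)/0.0592 = 2(1.24 − 1.315)/0.0592 = -2.534, so Q = 0.00293.
With Q = [Fe²⁺]/[Ag⁺]^2 and the known concentrations, [Fe²⁺] in the numerator gives [Fe²⁺] = 2.6 × 10^-4 M.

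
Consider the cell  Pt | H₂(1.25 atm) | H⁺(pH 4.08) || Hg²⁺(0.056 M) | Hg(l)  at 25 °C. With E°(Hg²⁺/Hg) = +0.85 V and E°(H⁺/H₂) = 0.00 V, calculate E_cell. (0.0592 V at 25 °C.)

The Hg²⁺/Hg couple is the cathode, so E°_cell = 0.85 V; n = 2.
[H⁺] = 10^(−4.08) = 8.3 × 10^-5 M, and Q = [H⁺]^2 / ([Hg²⁺]·P(H₂)) = 9.88 × 10^-8.
E = E° − (0.0592/2) log Q = 0.85 − (0.0592/2)(-7.005) = 1.057 V.

1.06 V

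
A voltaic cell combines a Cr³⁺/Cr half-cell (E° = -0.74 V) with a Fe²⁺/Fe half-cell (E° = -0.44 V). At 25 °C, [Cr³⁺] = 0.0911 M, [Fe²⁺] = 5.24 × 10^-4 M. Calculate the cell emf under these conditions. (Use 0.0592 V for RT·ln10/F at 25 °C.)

0.223 V

The Fe²⁺/Fe couple has the higher reduction potential and acts as the cathode, so E°_cell = -0.44 − (-0.74) = 0.30 V.
Balancing electrons gives n = 6; the reaction quotient is Q = [Cr³⁺]^2/[Fe²⁺]^3 = 5.77 × 10^7.
At 25 °C, E = E° − (0.0592/n) log Q = 0.30 − (0.0592/6)(7.761) = 0.300 − 0.077 = 0.223 V.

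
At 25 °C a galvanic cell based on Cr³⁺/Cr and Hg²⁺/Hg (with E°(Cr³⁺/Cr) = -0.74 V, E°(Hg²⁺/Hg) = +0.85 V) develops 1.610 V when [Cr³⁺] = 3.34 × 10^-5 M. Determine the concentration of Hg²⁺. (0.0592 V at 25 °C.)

From the Nernst equation, log Q = n(E° − E)/0.0592 = 6(1.59 − 1.610)/0.0592 = -2.027, so Q = 0.00940.
With Q = [Cr³⁺]^2/[Hg²⁺]^3 and the known concentrations, [Hg²⁺]^3 in the denominator gives [Hg²⁺] = 0.0049 M.

0.0049 M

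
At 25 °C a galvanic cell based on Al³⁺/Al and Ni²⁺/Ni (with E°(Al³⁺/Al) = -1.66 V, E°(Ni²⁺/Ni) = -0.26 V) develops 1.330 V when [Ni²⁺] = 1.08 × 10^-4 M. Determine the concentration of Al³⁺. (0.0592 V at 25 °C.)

From the Nernst equation, log Q = n(E° − E)/0.0592 = 6(1.40 − 1.330)/0.0592 = 7.095, so Q = 1.24 × 10^7.
With Q = [Al³⁺]^2/[Ni²⁺]^3 and the known concentrations, [Al³⁺]^2 in the numerator gives [Al³⁺] = 0.004 M.

0.004 M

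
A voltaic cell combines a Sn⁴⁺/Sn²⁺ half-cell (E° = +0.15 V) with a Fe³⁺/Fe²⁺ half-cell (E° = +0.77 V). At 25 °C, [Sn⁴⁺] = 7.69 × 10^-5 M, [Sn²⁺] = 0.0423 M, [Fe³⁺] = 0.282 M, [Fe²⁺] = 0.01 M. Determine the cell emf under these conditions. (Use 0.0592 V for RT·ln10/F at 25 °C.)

0.787 V

The Fe³⁺/Fe²⁺ couple has the higher reduction potential and acts as the cathode, so E°_cell = +0.77 − (+0.15) = 0.62 V.
Balancing electrons gives n = 2; the reaction quotient is Q = [Sn⁴⁺]·[Fe²⁺]^2/([Sn²⁺]·[Fe³⁺]^2) = 2.29 × 10^-6.
At 25 °C, E = E° − (0.0592/n) log Q = 0.62 − (0.0592/2)(-5.641) = 0.620 + 0.167 = 0.787 V.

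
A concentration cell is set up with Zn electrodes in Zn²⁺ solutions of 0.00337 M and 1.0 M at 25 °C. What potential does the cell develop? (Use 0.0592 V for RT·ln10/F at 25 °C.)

0.073 V

Both half-cells are Zn²⁺/Zn, so E°_cell = 0. The concentrated side is the cathode; the cell reaction moves Zn²⁺ from high to low concentration with n = 2.
Q = [Zn²⁺]_dilute/[Zn²⁺]_conc = 0.00337/1.0 = 0.00337.
E = 0 − (0.0592/2) log Q = −(0.0592/2)(-2.472) = 0.0732 V.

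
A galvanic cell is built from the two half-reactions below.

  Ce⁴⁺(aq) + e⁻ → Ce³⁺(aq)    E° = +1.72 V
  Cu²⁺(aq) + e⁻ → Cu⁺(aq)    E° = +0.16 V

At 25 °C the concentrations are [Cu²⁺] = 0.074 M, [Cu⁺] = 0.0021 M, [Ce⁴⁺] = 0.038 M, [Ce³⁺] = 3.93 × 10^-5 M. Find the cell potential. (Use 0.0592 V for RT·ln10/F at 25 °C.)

The Ce⁴⁺/Ce³⁺ couple has the higher reduction potential and acts as the cathode, so E°_cell = +1.72 − (+0.16) = 1.56 V.
Balancing electrons gives n = 1; the reaction quotient is Q = [Cu²⁺]·[Ce³⁺]/([Cu⁺]·[Ce⁴⁺]) = 0.0364.
At 25 °C, E = E° − (0.0592/n) log Q = 1.56 − (0.0592/1)(-1.438) = 1.560 + 0.085 = 1.645 V.

1.65 V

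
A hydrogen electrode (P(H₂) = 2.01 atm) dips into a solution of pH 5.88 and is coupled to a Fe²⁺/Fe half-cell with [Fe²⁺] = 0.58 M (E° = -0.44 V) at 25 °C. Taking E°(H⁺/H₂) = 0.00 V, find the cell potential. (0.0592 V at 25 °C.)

0.090 V

The hydrogen couple is the cathode, so E°_cell = 0.44 V; n = 2.
[H⁺] = 10^(−5.88) = 1.3 × 10^-6 M, and Q = [Fe²⁺]·P(H₂) / [H⁺]^2 = 6.71 × 10^11.
E = E° − (0.0592/2) log Q = 0.44 − (0.0592/2)(11.827) = 0.090 V.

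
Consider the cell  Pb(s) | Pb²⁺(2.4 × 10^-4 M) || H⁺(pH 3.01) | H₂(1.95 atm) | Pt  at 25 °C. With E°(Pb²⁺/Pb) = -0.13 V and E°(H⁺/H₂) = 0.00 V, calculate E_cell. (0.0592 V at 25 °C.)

The hydrogen couple is the cathode, so E°_cell = 0.13 V; n = 2.
[H⁺] = 10^(−3.01) = 9.8 × 10^-4 M, and Q = [Pb²⁺]·P(H₂) / [H⁺]^2 = 490.
E = E° − (0.0592/2) log Q = 0.13 − (0.0592/2)(2.690) = 0.050 V.

0.050 V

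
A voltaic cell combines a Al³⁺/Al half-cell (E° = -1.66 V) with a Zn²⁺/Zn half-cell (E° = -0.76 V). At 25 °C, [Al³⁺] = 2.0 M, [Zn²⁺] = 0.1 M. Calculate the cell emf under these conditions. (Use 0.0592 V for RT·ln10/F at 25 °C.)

0.864 V

The Zn²⁺/Zn couple has the higher reduction potential and acts as the cathode, so E°_cell = -0.76 − (-1.66) = 0.90 V.
Balancing electrons gives n = 6; the reaction quotient is Q = [Al³⁺]^2/[Zn²⁺]^3 = 4000.
At 25 °C, E = E° − (0.0592/n) log Q = 0.90 − (0.0592/6)(3.602) = 0.900 − 0.036 = 0.864 V.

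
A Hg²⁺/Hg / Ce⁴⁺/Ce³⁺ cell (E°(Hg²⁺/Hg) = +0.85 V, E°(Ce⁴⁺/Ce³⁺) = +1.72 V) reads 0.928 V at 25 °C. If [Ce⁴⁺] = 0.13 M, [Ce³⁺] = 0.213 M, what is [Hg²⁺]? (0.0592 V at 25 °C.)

From the Nernst equation, log Q = n(E° − E)/0.0592 = 2(0.87 − 0.928)/0.0592 = -1.959, so Q = 0.0110.
With Q = [Hg²⁺]·[Ce³⁺]^2/[Ce⁴⁺]^2 and the known concentrations, [Hg²⁺] in the numerator gives [Hg²⁺] = 0.0041 M.

0.0041 M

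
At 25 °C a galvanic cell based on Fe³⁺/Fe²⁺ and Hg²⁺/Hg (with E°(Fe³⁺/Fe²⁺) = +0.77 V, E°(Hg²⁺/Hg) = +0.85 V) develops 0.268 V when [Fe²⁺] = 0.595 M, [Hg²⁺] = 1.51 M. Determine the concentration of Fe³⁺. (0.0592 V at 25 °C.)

From the Nernst equation, log Q = n(E° − E)/0.0592 = 2(0.08 − 0.268)/0.0592 = -6.351, so Q = 4.45 × 10^-7.
With Q = [Fe³⁺]^2/([Fe²⁺]^2·[Hg²⁺]) and the known concentrations, [Fe³⁺]^2 in the numerator gives [Fe³⁺] = 4.9 × 10^-4 M.

4.9 × 10^-4 M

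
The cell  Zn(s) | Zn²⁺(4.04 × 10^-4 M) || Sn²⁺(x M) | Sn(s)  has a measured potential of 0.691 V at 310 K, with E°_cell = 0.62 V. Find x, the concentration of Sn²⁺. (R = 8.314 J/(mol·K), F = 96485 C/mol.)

From the Nernst equation, ln Q = nF(E° − E)/RT = 2×96485×(0.62 − 0.691)/(8.314×310) = -5.316, so Q = 0.00491.
With Q = [Zn²⁺]/[Sn²⁺] and the known concentrations, [Sn²⁺] in the denominator gives [Sn²⁺] = 0.082 M.

0.082 M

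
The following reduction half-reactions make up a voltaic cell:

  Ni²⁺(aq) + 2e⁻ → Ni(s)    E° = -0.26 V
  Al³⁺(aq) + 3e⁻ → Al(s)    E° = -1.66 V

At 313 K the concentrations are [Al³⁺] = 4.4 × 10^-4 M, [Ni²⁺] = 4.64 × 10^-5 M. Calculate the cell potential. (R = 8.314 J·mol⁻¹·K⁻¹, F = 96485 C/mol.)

The Ni²⁺/Ni couple has the higher reduction potential and acts as the cathode, so E°_cell = -0.26 − (-1.66) = 1.40 V.
Balancing electrons gives n = 6; the reaction quotient is Q = [Al³⁺]^2/[Ni²⁺]^3 = 1.94 × 10^6.
E = E° − (RT/nF) ln Q = 1.40 − (8.314×313)/(6×96485) × (14.477) = 1.400 − 0.065 = 1.335 V.

1.33 V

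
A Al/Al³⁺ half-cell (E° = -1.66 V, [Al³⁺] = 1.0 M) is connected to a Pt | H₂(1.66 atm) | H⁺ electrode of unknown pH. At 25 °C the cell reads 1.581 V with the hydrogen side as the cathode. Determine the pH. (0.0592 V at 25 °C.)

E°_cell = 1.66 V and n = 6.
log Q = n(E° − E)/0.0592 = 6×(1.66 − 1.581)/0.0592 = 8.007.
With Q = [Al³⁺]^2·P(H₂)^3 / [H⁺]^6, solving for [H⁺] gives log[H⁺] = -1.224, so pH = 1.22.

pH = 1.22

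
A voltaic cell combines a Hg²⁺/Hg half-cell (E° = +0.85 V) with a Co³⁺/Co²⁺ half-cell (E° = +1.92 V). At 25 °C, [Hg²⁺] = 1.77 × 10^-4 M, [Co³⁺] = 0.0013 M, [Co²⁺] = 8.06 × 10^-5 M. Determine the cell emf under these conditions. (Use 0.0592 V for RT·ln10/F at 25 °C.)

The Co³⁺/Co²⁺ couple has the higher reduction potential and acts as the cathode, so E°_cell = +1.92 − (+0.85) = 1.07 V.
Balancing electrons gives n = 2; the reaction quotient is Q = [Hg²⁺]·[Co²⁺]^2/[Co³⁺]^2 = 6.8 × 10^-7.
At 25 °C, E = E° − (0.0592/n) log Q = 1.07 − (0.0592/2)(-6.167) = 1.070 + 0.183 = 1.253 V.

1.25 V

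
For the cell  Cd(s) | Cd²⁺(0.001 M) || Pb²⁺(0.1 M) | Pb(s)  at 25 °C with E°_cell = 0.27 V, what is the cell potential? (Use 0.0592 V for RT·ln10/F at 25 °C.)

0.329 V

Balancing electrons gives n = 2; the reaction quotient is Q = [Cd²⁺]/[Pb²⁺] = 0.0100.
At 25 °C, E = E° − (0.0592/n) log Q = 0.27 − (0.0592/2)(-2.000) = 0.270 + 0.059 = 0.329 V.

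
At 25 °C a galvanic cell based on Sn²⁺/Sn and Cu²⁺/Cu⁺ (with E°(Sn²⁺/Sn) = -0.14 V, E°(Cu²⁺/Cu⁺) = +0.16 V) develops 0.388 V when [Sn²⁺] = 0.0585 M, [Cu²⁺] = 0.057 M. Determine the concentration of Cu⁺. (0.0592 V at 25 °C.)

0.0077 M

From the Nernst equation, log Q = n(E° − E)/0.0592 = 2(0.30 − 0.388)/0.0592 = -2.973, so Q = 0.00106.
With Q = [Sn²⁺]·[Cu⁺]^2/[Cu²⁺]^2 and the known concentrations, [Cu⁺]^2 in the numerator gives [Cu⁺] = 0.0077 M.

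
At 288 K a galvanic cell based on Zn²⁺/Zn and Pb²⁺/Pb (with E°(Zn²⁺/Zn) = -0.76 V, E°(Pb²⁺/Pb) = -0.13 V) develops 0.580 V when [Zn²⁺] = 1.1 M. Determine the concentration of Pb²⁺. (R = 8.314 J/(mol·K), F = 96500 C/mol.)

From the Nernst equation, ln Q = nF(E° − E)/RT = 2×96500×(0.63 − 0.580)/(8.314×288) = 4.030, so Q = 56.3.
With Q = [Zn²⁺]/[Pb²⁺] and the known concentrations, [Pb²⁺] in the denominator gives [Pb²⁺] = 0.02 M.

0.02 M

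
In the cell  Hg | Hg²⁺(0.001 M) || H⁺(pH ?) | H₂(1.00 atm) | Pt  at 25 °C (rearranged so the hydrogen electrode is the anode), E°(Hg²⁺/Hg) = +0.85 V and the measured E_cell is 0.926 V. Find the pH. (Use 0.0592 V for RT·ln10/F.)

pH = 2.78

E°_cell = 0.85 V and n = 2.
log Q = n(E° − E)/0.0592 = 2×(0.85 − 0.926)/0.0592 = -2.568.
With Q = [H⁺]^2 / ([Hg²⁺]·P(H₂)), solving for [H⁺] gives log[H⁺] = -2.784, so pH = 2.78.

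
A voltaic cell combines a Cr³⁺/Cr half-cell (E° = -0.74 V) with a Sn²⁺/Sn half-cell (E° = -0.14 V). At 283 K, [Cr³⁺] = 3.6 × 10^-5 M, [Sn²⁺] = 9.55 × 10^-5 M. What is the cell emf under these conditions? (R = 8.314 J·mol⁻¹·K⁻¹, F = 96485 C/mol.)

0.570 V

The Sn²⁺/Sn couple has the higher reduction potential and acts as the cathode, so E°_cell = -0.14 − (-0.74) = 0.60 V.
Balancing electrons gives n = 6; the reaction quotient is Q = [Cr³⁺]^2/[Sn²⁺]^3 = 1490.
E = E° − (RT/nF) ln Q = 0.60 − (8.314×283)/(6×96485) × (7.305) = 0.600 − 0.030 = 0.570 V.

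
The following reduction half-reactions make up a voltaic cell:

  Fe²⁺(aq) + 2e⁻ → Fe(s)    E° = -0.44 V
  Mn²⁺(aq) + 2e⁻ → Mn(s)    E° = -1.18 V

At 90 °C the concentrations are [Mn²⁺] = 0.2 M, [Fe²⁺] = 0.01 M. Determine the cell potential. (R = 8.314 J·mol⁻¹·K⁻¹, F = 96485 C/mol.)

The Fe²⁺/Fe couple has the higher reduction potential and acts as the cathode, so E°_cell = -0.44 − (-1.18) = 0.74 V.
Balancing electrons gives n = 2; the reaction quotient is Q = [Mn²⁺]/[Fe²⁺] = 20.0.
E = E° − (RT/nF) ln Q = 0.74 − (8.314×363)/(2×96485) × (2.996) = 0.740 − 0.047 = 0.693 V.

0.693 V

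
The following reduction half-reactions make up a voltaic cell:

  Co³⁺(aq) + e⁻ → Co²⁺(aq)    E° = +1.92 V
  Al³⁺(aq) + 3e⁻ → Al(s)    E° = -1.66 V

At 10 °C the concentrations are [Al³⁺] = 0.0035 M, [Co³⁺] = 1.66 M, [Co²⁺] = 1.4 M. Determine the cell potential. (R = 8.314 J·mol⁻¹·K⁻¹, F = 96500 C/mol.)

3.63 V

The Co³⁺/Co²⁺ couple has the higher reduction potential and acts as the cathode, so E°_cell = +1.92 − (-1.66) = 3.58 V.
Balancing electrons gives n = 3; the reaction quotient is Q = [Al³⁺]·[Co²⁺]^3/[Co³⁺]^3 = 0.00210.
E = E° − (RT/nF) ln Q = 3.58 − (8.314×283)/(3×96500) × (-6.166) = 3.580 + 0.050 = 3.630 V.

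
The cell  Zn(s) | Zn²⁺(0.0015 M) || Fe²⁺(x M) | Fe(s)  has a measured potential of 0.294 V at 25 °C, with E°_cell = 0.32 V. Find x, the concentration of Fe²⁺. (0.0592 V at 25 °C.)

2 × 10^-4 M

From the Nernst equation, log Q = n(E° − E)/0.0592 = 2(0.32 − 0.294)/0.0592 = 0.878, so Q = 7.56.
With Q = [Zn²⁺]/[Fe²⁺] and the known concentrations, [Fe²⁺] in the denominator gives [Fe²⁺] = 2 × 10^-4 M.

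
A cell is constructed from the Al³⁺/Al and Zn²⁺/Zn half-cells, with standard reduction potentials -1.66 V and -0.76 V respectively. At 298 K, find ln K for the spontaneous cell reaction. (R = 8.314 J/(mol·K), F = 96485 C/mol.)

ln K = 210.3

E°_cell = -0.76 − (-1.66) = 0.90 V, with n = 6 electrons transferred.
At equilibrium E = 0, so the Nernst equation gives ln K = nFE°/RT = (6)(96485)(0.90)/((8.314)(298)) = 210.29.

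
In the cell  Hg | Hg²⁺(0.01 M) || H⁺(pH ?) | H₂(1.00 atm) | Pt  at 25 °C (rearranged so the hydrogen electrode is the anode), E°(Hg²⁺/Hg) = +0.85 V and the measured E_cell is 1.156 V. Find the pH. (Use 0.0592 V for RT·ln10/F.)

pH = 6.17

E°_cell = 0.85 V and n = 2.
log Q = n(E° − E)/0.0592 = 2×(0.85 − 1.156)/0.0592 = -10.338.
With Q = [H⁺]^2 / ([Hg²⁺]·P(H₂)), solving for [H⁺] gives log[H⁺] = -6.169, so pH = 6.17.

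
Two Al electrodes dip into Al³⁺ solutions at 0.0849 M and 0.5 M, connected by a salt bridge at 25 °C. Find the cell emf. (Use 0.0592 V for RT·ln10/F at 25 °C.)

0.015 V

Both half-cells are Al³⁺/Al, so E°_cell = 0. The concentrated side is the cathode; the cell reaction moves Al³⁺ from high to low concentration with n = 3.
Q = [Al³⁺]_dilute/[Al³⁺]_conc = 0.0849/0.5 = 0.170.
E = 0 − (0.0592/3) log Q = −(0.0592/3)(-0.770) = 0.0152 V.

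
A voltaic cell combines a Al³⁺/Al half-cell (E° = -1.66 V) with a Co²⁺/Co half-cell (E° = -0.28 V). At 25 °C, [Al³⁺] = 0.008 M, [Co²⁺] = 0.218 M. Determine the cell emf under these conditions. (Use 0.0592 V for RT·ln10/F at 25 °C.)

The Co²⁺/Co couple has the higher reduction potential and acts as the cathode, so E°_cell = -0.28 − (-1.66) = 1.38 V.
Balancing electrons gives n = 6; the reaction quotient is Q = [Al³⁺]^2/[Co²⁺]^3 = 0.00618.
At 25 °C, E = E° − (0.0592/n) log Q = 1.38 − (0.0592/6)(-2.209) = 1.380 + 0.022 = 1.402 V.

1.40 V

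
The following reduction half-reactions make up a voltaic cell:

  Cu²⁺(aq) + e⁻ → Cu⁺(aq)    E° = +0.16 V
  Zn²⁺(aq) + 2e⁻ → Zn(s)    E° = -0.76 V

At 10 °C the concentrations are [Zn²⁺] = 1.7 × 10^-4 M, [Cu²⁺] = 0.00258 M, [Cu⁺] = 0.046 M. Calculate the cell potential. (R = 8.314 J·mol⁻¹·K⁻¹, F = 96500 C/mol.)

0.956 V

The Cu²⁺/Cu⁺ couple has the higher reduction potential and acts as the cathode, so E°_cell = +0.16 − (-0.76) = 0.92 V.
Balancing electrons gives n = 2; the reaction quotient is Q = [Zn²⁺]·[Cu⁺]^2/[Cu²⁺]^2 = 0.0540.
E = E° − (RT/nF) ln Q = 0.92 − (8.314×283)/(2×96500) × (-2.918) = 0.920 + 0.036 = 0.956 V.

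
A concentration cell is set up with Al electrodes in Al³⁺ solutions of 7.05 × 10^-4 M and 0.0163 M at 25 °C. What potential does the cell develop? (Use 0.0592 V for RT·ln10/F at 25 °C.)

Both half-cells are Al³⁺/Al, so E°_cell = 0. The concentrated side is the cathode; the cell reaction moves Al³⁺ from high to low concentration with n = 3.
Q = [Al³⁺]_dilute/[Al³⁺]_conc = 7.05 × 10^-4/0.0163 = 0.0433.
E = 0 − (0.0592/3) log Q = −(0.0592/3)(-1.364) = 0.0269 V.

0.027 V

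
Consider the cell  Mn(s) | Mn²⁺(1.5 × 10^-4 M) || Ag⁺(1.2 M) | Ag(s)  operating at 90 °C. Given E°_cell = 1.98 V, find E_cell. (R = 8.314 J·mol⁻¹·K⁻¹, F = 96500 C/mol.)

2.12 V

Balancing electrons gives n = 2; the reaction quotient is Q = [Mn²⁺]/[Ag⁺]^2 = 1.04 × 10^-4.
E = E° − (RT/nF) ln Q = 1.98 − (8.314×363)/(2×96500) × (-9.170) = 1.980 + 0.143 = 2.123 V.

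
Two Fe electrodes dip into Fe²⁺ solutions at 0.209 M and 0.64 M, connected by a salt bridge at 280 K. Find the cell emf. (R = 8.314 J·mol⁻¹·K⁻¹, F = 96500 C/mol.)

0.013 V

Both half-cells are Fe²⁺/Fe, so E°_cell = 0. The concentrated side is the cathode; the cell reaction moves Fe²⁺ from high to low concentration with n = 2.
Q = [Fe²⁺]_dilute/[Fe²⁺]_conc = 0.209/0.64 = 0.327.
E = 0 − (RT/nF) ln Q = −((8.314×280)/(2×96500))(-1.119) = 0.0135 V.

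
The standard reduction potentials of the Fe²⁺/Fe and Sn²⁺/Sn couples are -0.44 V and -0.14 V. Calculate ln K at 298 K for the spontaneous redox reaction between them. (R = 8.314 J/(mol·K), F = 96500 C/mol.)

ln K = 23.4

E°_cell = -0.14 − (-0.44) = 0.30 V, with n = 2 electrons transferred.
At equilibrium E = 0, so the Nernst equation gives ln K = nFE°/RT = (2)(96500)(0.30)/((8.314)(298)) = 23.37.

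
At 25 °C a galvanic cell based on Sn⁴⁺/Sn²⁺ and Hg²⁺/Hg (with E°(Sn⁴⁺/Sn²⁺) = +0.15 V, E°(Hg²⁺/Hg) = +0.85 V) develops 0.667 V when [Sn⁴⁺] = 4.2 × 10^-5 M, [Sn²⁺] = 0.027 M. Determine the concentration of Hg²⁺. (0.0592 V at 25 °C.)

From the Nernst equation, log Q = n(E° − E)/0.0592 = 2(0.70 − 0.667)/0.0592 = 1.115, so Q = 13.0.
With Q = [Sn⁴⁺]/([Sn²⁺]·[Hg²⁺]) and the known concentrations, [Hg²⁺] in the denominator gives [Hg²⁺] = 1.2 × 10^-4 M.

1.2 × 10^-4 M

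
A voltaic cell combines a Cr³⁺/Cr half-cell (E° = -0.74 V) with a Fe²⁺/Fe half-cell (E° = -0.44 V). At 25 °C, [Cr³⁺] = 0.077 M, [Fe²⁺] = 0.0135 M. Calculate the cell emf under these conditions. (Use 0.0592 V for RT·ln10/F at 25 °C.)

The Fe²⁺/Fe couple has the higher reduction potential and acts as the cathode, so E°_cell = -0.44 − (-0.74) = 0.30 V.
Balancing electrons gives n = 6; the reaction quotient is Q = [Cr³⁺]^2/[Fe²⁺]^3 = 2410.
At 25 °C, E = E° − (0.0592/n) log Q = 0.30 − (0.0592/6)(3.382) = 0.300 − 0.033 = 0.267 V.

0.267 V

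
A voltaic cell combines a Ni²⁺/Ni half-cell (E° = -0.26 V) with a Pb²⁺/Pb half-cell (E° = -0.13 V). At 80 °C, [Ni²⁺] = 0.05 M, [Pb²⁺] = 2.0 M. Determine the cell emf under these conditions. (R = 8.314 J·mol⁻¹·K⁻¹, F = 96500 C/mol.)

0.186 V

The Pb²⁺/Pb couple has the higher reduction potential and acts as the cathode, so E°_cell = -0.13 − (-0.26) = 0.13 V.
Balancing electrons gives n = 2; the reaction quotient is Q = [Ni²⁺]/[Pb²⁺] = 0.0250.
E = E° − (RT/nF) ln Q = 0.13 − (8.314×353)/(2×96500) × (-3.689) = 0.130 + 0.056 = 0.186 V.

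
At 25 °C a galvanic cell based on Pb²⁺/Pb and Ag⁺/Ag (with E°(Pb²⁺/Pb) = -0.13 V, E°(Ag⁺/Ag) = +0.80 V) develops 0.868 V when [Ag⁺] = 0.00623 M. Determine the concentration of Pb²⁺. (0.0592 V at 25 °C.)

From the Nernst equation, log Q = n(E° − E)/0.0592 = 2(0.93 − 0.868)/0.0592 = 2.095, so Q = 124.
With Q = [Pb²⁺]/[Ag⁺]^2 and the known concentrations, [Pb²⁺] in the numerator gives [Pb²⁺] = 0.0048 M.

0.0048 M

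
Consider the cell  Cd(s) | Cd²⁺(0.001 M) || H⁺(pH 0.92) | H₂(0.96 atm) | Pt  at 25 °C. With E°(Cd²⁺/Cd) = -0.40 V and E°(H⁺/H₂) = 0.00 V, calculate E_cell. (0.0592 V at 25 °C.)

0.43 V

The hydrogen couple is the cathode, so E°_cell = 0.40 V; n = 2.
[H⁺] = 10^(−0.92) = 0.12 M, and Q = [Cd²⁺]·P(H₂) / [H⁺]^2 = 0.0664.
E = E° − (0.0592/2) log Q = 0.40 − (0.0592/2)(-1.178) = 0.435 V.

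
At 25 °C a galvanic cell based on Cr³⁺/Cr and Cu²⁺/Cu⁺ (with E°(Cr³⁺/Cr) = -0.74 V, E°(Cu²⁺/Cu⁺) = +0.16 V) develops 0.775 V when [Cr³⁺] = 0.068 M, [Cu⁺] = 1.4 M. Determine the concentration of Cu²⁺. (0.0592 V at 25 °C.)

From the Nernst equation, log Q = n(E° − E)/0.0592 = 3(0.90 − 0.775)/0.0592 = 6.334, so Q = 2.16 × 10^6.
With Q = [Cr³⁺]·[Cu⁺]^3/[Cu²⁺]^3 and the known concentrations, [Cu²⁺]^3 in the denominator gives [Cu²⁺] = 0.0044 M.

0.0044 M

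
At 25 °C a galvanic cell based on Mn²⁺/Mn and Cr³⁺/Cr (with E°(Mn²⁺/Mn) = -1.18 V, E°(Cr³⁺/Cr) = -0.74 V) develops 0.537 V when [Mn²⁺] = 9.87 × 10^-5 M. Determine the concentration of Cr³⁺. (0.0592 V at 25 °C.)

From the Nernst equation, log Q = n(E° − E)/0.0592 = 6(0.44 − 0.537)/0.0592 = -9.831, so Q = 1.48 × 10^-10.
With Q = [Mn²⁺]^3/[Cr³⁺]^2 and the known concentrations, [Cr³⁺]^2 in the denominator gives [Cr³⁺] = 0.081 M.

0.081 M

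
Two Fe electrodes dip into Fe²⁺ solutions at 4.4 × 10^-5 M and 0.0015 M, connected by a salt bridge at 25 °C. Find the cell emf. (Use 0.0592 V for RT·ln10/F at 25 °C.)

Both half-cells are Fe²⁺/Fe, so E°_cell = 0. The concentrated side is the cathode; the cell reaction moves Fe²⁺ from high to low concentration with n = 2.
Q = [Fe²⁺]_dilute/[Fe²⁺]_conc = 4.4 × 10^-5/0.0015 = 0.0293.
E = 0 − (0.0592/2) log Q = −(0.0592/2)(-1.533) = 0.0454 V.

0.045 V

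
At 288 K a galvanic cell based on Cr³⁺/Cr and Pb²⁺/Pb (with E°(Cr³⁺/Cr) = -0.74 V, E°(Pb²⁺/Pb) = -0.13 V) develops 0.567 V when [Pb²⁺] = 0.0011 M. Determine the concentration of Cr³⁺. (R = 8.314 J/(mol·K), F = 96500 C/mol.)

0.0066 M

From the Nernst equation, ln Q = nF(E° − E)/RT = 6×96500×(0.61 − 0.567)/(8.314×288) = 10.398, so Q = 3.28 × 10^4.
With Q = [Cr³⁺]^2/[Pb²⁺]^3 and the known concentrations, [Cr³⁺]^2 in the numerator gives [Cr³⁺] = 0.0066 M.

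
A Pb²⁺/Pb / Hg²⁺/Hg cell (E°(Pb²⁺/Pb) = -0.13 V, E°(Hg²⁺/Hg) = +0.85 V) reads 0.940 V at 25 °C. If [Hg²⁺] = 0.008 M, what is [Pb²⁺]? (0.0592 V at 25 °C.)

0.18 M

From the Nernst equation, log Q = n(E° − E)/0.0592 = 2(0.98 − 0.940)/0.0592 = 1.351, so Q = 22.5.
With Q = [Pb²⁺]/[Hg²⁺] and the known concentrations, [Pb²⁺] in the numerator gives [Pb²⁺] = 0.18 M.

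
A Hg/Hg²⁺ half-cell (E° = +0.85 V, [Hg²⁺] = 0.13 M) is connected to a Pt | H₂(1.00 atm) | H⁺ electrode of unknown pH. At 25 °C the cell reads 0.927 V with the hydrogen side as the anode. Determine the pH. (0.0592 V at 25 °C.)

pH = 1.74

E°_cell = 0.85 V and n = 2.
log Q = n(E° − E)/0.0592 = 2×(0.85 − 0.927)/0.0592 = -2.601.
With Q = [H⁺]^2 / ([Hg²⁺]·P(H₂)), solving for [H⁺] gives log[H⁺] = -1.744, so pH = 1.74.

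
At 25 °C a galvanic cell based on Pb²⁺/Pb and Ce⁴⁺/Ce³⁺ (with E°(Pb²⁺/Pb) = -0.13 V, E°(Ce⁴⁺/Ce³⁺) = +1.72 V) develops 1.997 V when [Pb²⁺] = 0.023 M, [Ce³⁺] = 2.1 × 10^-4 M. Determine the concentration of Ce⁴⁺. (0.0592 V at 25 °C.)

0.0097 M

From the Nernst equation, log Q = n(E° − E)/0.0592 = 2(1.85 − 1.997)/0.0592 = -4.966, so Q = 1.08 × 10^-5.
With Q = [Pb²⁺]·[Ce³⁺]^2/[Ce⁴⁺]^2 and the known concentrations, [Ce⁴⁺]^2 in the denominator gives [Ce⁴⁺] = 0.0097 M.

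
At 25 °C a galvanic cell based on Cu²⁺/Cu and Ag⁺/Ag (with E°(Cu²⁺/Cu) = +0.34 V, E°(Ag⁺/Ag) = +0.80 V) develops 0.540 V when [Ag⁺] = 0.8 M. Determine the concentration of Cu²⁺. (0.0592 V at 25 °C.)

0.0013 M

From the Nernst equation, log Q = n(E° − E)/0.0592 = 2(0.46 − 0.540)/0.0592 = -2.703, so Q = 0.00198.
With Q = [Cu²⁺]/[Ag⁺]^2 and the known concentrations, [Cu²⁺] in the numerator gives [Cu²⁺] = 0.0013 M.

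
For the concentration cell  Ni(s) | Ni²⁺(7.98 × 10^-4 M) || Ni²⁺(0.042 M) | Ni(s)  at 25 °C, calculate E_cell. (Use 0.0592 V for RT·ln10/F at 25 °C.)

Both half-cells are Ni²⁺/Ni, so E°_cell = 0. The concentrated side is the cathode; the cell reaction moves Ni²⁺ from high to low concentration with n = 2.
Q = [Ni²⁺]_dilute/[Ni²⁺]_conc = 7.98 × 10^-4/0.042 = 0.0190.
E = 0 − (0.0592/2) log Q = −(0.0592/2)(-1.721) = 0.0509 V.

0.051 V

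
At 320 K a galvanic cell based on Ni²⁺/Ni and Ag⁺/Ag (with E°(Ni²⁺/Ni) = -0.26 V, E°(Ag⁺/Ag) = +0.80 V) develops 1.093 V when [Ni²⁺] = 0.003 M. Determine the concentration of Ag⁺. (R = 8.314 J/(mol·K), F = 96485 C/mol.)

0.18 M

From the Nernst equation, ln Q = nF(E° − E)/RT = 2×96485×(1.06 − 1.093)/(8.314×320) = -2.394, so Q = 0.0913.
With Q = [Ni²⁺]/[Ag⁺]^2 and the known concentrations, [Ag⁺]^2 in the denominator gives [Ag⁺] = 0.18 M.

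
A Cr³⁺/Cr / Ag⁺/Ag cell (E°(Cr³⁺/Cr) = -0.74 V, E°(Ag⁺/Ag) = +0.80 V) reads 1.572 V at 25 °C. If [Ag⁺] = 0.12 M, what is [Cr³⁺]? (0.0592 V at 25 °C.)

From the Nernst equation, log Q = n(E° − E)/0.0592 = 3(1.54 − 1.572)/0.0592 = -1.622, so Q = 0.0239.
With Q = [Cr³⁺]/[Ag⁺]^3 and the known concentrations, [Cr³⁺] in the numerator gives [Cr³⁺] = 4.1 × 10^-5 M.

4.1 × 10^-5 M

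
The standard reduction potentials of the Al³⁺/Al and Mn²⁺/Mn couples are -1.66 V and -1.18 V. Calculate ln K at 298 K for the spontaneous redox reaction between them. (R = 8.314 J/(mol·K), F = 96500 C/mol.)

E°_cell = -1.18 − (-1.66) = 0.48 V, with n = 6 electrons transferred.
At equilibrium E = 0, so the Nernst equation gives ln K = nFE°/RT = (6)(96500)(0.48)/((8.314)(298)) = 112.17.

ln K = 112.2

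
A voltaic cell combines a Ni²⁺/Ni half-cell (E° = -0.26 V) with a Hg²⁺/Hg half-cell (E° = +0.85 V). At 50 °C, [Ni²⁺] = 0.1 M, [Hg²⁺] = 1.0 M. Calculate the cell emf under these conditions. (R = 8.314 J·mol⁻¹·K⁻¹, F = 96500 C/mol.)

1.14 V

The Hg²⁺/Hg couple has the higher reduction potential and acts as the cathode, so E°_cell = +0.85 − (-0.26) = 1.11 V.
Balancing electrons gives n = 2; the reaction quotient is Q = [Ni²⁺]/[Hg²⁺] = 0.100.
E = E° − (RT/nF) ln Q = 1.11 − (8.314×323)/(2×96500) × (-2.303) = 1.110 + 0.032 = 1.142 V.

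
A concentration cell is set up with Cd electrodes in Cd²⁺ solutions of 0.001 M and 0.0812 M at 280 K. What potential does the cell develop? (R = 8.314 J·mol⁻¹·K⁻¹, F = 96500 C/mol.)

Both half-cells are Cd²⁺/Cd, so E°_cell = 0. The concentrated side is the cathode; the cell reaction moves Cd²⁺ from high to low concentration with n = 2.
Q = [Cd²⁺]_dilute/[Cd²⁺]_conc = 0.001/0.0812 = 0.0123.
E = 0 − (RT/nF) ln Q = −((8.314×280)/(2×96500))(-4.397) = 0.0530 V.

0.053 V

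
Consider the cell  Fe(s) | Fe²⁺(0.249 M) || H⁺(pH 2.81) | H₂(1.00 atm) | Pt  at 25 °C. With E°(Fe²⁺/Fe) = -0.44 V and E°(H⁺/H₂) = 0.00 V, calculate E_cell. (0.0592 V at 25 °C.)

0.29 V

The hydrogen couple is the cathode, so E°_cell = 0.44 V; n = 2.
[H⁺] = 10^(−2.81) = 0.0015 M, and Q = [Fe²⁺]·P(H₂) / [H⁺]^2 = 1.04 × 10^5.
E = E° − (0.0592/2) log Q = 0.44 − (0.0592/2)(5.016) = 0.292 V.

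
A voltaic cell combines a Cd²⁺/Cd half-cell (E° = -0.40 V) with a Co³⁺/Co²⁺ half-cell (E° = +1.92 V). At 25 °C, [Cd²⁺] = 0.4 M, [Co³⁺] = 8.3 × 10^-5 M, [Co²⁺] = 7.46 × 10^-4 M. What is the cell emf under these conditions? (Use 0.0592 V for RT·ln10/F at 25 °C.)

2.28 V

The Co³⁺/Co²⁺ couple has the higher reduction potential and acts as the cathode, so E°_cell = +1.92 − (-0.40) = 2.32 V.
Balancing electrons gives n = 2; the reaction quotient is Q = [Cd²⁺]·[Co²⁺]^2/[Co³⁺]^2 = 32.3.
At 25 °C, E = E° − (0.0592/n) log Q = 2.32 − (0.0592/2)(1.509) = 2.320 − 0.045 = 2.275 V.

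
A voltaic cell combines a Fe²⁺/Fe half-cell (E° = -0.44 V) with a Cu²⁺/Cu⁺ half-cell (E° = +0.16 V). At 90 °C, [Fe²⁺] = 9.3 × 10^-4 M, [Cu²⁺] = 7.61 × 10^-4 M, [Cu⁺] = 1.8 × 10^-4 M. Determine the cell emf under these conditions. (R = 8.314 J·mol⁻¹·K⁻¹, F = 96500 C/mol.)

The Cu²⁺/Cu⁺ couple has the higher reduction potential and acts as the cathode, so E°_cell = +0.16 − (-0.44) = 0.60 V.
Balancing electrons gives n = 2; the reaction quotient is Q = [Fe²⁺]·[Cu⁺]^2/[Cu²⁺]^2 = 5.2 × 10^-5.
E = E° − (RT/nF) ln Q = 0.60 − (8.314×363)/(2×96500) × (-9.864) = 0.600 + 0.154 = 0.754 V.

0.754 V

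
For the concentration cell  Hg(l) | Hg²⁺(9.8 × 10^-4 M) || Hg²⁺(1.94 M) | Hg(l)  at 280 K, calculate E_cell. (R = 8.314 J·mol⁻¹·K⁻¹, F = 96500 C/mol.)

Both half-cells are Hg²⁺/Hg, so E°_cell = 0. The concentrated side is the cathode; the cell reaction moves Hg²⁺ from high to low concentration with n = 2.
Q = [Hg²⁺]_dilute/[Hg²⁺]_conc = 9.8 × 10^-4/1.94 = 5.05 × 10^-4.
E = 0 − (RT/nF) ln Q = −((8.314×280)/(2×96500))(-7.591) = 0.0916 V.

0.092 V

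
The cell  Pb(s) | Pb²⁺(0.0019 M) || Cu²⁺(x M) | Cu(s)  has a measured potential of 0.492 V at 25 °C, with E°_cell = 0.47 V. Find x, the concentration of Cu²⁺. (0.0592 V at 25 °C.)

0.011 M

From the Nernst equation, log Q = n(E° − E)/0.0592 = 2(0.47 − 0.492)/0.0592 = -0.743, so Q = 0.181.
With Q = [Pb²⁺]/[Cu²⁺] and the known concentrations, [Cu²⁺] in the denominator gives [Cu²⁺] = 0.011 M.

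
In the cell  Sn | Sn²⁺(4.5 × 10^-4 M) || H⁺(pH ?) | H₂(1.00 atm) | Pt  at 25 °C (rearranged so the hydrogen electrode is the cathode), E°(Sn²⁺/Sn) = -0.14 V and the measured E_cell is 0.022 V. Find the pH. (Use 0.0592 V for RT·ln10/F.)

E°_cell = 0.14 V and n = 2.
log Q = n(E° − E)/0.0592 = 2×(0.14 − 0.022)/0.0592 = 3.986.
With Q = [Sn²⁺]·P(H₂) / [H⁺]^2, solving for [H⁺] gives log[H⁺] = -3.667, so pH = 3.67.

pH = 3.67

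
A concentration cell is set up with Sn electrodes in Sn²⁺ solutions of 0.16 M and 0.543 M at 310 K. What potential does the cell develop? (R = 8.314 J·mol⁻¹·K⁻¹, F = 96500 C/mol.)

Both half-cells are Sn²⁺/Sn, so E°_cell = 0. The concentrated side is the cathode; the cell reaction moves Sn²⁺ from high to low concentration with n = 2.
Q = [Sn²⁺]_dilute/[Sn²⁺]_conc = 0.16/0.543 = 0.295.
E = 0 − (RT/nF) ln Q = −((8.314×310)/(2×96500))(-1.222) = 0.0163 V.

0.016 V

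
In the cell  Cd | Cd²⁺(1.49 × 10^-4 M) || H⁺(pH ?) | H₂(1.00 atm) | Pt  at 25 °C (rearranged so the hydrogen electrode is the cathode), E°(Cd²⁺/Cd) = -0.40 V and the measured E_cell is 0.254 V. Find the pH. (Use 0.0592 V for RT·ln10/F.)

pH = 4.38

E°_cell = 0.40 V and n = 2.
log Q = n(E° − E)/0.0592 = 2×(0.40 − 0.254)/0.0592 = 4.932.
With Q = [Cd²⁺]·P(H₂) / [H⁺]^2, solving for [H⁺] gives log[H⁺] = -4.380, so pH = 4.38.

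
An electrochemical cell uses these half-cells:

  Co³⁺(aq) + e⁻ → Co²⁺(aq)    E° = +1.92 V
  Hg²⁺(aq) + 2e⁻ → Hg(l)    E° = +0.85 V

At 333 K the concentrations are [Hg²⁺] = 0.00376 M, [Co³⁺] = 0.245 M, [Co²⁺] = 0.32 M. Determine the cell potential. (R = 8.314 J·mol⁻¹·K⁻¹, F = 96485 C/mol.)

1.14 V

The Co³⁺/Co²⁺ couple has the higher reduction potential and acts as the cathode, so E°_cell = +1.92 − (+0.85) = 1.07 V.
Balancing electrons gives n = 2; the reaction quotient is Q = [Hg²⁺]·[Co²⁺]^2/[Co³⁺]^2 = 0.00641.
E = E° − (RT/nF) ln Q = 1.07 − (8.314×333)/(2×96485) × (-5.049) = 1.070 + 0.072 = 1.142 V.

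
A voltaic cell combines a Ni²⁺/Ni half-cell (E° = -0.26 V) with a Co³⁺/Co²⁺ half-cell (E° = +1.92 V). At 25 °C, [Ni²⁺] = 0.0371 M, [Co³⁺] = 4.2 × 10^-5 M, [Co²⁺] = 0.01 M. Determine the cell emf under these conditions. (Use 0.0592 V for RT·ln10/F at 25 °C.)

2.08 V

The Co³⁺/Co²⁺ couple has the higher reduction potential and acts as the cathode, so E°_cell = +1.92 − (-0.26) = 2.18 V.
Balancing electrons gives n = 2; the reaction quotient is Q = [Ni²⁺]·[Co²⁺]^2/[Co³⁺]^2 = 2100.
At 25 °C, E = E° − (0.0592/n) log Q = 2.18 − (0.0592/2)(3.323) = 2.180 − 0.098 = 2.082 V.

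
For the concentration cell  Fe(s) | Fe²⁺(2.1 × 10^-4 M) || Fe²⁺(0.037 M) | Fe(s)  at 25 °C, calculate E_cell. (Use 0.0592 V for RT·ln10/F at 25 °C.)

Both half-cells are Fe²⁺/Fe, so E°_cell = 0. The concentrated side is the cathode; the cell reaction moves Fe²⁺ from high to low concentration with n = 2.
Q = [Fe²⁺]_dilute/[Fe²⁺]_conc = 2.1 × 10^-4/0.037 = 0.00568.
E = 0 − (0.0592/2) log Q = −(0.0592/2)(-2.246) = 0.0665 V.

0.066 V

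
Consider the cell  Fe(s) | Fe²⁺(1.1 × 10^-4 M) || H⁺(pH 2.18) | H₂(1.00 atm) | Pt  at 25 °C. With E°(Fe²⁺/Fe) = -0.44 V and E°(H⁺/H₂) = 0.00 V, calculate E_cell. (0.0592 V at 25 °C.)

The hydrogen couple is the cathode, so E°_cell = 0.44 V; n = 2.
[H⁺] = 10^(−2.18) = 0.0066 M, and Q = [Fe²⁺]·P(H₂) / [H⁺]^2 = 2.52.
E = E° − (0.0592/2) log Q = 0.44 − (0.0592/2)(0.401) = 0.428 V.

0.43 V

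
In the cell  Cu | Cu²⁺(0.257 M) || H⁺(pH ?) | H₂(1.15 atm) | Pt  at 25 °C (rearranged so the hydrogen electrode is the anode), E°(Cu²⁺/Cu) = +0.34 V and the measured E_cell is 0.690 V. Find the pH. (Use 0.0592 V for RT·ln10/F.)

pH = 6.18

E°_cell = 0.34 V and n = 2.
log Q = n(E° − E)/0.0592 = 2×(0.34 − 0.690)/0.0592 = -11.824.
With Q = [H⁺]^2 / ([Cu²⁺]·P(H₂)), solving for [H⁺] gives log[H⁺] = -6.177, so pH = 6.18.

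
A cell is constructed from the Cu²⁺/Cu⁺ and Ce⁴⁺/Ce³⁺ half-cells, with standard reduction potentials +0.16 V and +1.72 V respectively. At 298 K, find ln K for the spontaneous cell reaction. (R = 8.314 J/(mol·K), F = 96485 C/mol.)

ln K = 60.8

E°_cell = +1.72 − (+0.16) = 1.56 V, with n = 1 electron transferred.
At equilibrium E = 0, so the Nernst equation gives ln K = nFE°/RT = (1)(96485)(1.56)/((8.314)(298)) = 60.75.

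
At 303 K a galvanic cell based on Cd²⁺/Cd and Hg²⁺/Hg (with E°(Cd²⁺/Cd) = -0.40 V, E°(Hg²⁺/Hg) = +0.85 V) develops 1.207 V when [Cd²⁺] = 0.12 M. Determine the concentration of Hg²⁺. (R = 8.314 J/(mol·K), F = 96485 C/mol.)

0.0045 M

From the Nernst equation, ln Q = nF(E° − E)/RT = 2×96485×(1.25 − 1.207)/(8.314×303) = 3.294, so Q = 26.9.
With Q = [Cd²⁺]/[Hg²⁺] and the known concentrations, [Hg²⁺] in the denominator gives [Hg²⁺] = 0.0045 M.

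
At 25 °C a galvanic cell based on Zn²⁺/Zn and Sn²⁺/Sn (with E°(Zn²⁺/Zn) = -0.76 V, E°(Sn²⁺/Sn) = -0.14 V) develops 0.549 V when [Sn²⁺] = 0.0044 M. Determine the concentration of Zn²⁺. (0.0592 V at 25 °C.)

From the Nernst equation, log Q = n(E° − E)/0.0592 = 2(0.62 − 0.549)/0.0592 = 2.399, so Q = 250.
With Q = [Zn²⁺]/[Sn²⁺] and the known concentrations, [Zn²⁺] in the numerator gives [Zn²⁺] = 1.1 M.

1.1 M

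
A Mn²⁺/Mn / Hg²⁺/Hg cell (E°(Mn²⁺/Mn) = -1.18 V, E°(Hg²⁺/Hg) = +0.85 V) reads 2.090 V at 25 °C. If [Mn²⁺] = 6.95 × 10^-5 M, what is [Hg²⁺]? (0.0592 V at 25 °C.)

0.0074 M

From the Nernst equation, log Q = n(E° − E)/0.0592 = 2(2.03 − 2.090)/0.0592 = -2.027, so Q = 0.00940.
With Q = [Mn²⁺]/[Hg²⁺] and the known concentrations, [Hg²⁺] in the denominator gives [Hg²⁺] = 0.0074 M.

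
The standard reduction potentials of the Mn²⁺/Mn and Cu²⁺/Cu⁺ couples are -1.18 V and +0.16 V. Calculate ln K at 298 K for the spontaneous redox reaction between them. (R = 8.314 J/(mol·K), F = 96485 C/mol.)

ln K = 104.4

E°_cell = +0.16 − (-1.18) = 1.34 V, with n = 2 electrons transferred.
At equilibrium E = 0, so the Nernst equation gives ln K = nFE°/RT = (2)(96485)(1.34)/((8.314)(298)) = 104.37.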